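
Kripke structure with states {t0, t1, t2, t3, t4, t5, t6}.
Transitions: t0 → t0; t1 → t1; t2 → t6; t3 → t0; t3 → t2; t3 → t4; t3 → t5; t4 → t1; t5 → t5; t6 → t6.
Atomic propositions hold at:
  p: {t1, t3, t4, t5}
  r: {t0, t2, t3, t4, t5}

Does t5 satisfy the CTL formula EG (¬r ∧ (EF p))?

No

Sat(¬r) = {t1, t6}
EF p: least fixpoint, start Z0 = {t1, t3, t4, t5}, add states with some successor in Z. Already a fixed point.
Sat(EF p) = {t1, t3, t4, t5}
Sat(¬r ∧ (EF p)) = {t1}
EG (¬r ∧ (EF p)): greatest fixpoint, start Z0 = {t1}, keep only states in Sat with some successor in Z. Already a fixed point.
Sat(EG (¬r ∧ (EF p))) = {t1}
t5 ∉ Sat(EG (¬r ∧ (EF p))) = {t1}, so the formula does not hold at t5.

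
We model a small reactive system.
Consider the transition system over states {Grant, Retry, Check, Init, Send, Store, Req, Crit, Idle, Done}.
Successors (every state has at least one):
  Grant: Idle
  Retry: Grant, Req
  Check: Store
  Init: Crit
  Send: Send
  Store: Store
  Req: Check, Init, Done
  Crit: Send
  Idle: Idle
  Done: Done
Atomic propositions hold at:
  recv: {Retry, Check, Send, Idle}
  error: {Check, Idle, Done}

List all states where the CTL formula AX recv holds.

{Grant, Send, Crit, Idle}

Sat(AX recv) = {s : every successor in {Retry, Check, Send, Idle}} = {Grant, Send, Crit, Idle}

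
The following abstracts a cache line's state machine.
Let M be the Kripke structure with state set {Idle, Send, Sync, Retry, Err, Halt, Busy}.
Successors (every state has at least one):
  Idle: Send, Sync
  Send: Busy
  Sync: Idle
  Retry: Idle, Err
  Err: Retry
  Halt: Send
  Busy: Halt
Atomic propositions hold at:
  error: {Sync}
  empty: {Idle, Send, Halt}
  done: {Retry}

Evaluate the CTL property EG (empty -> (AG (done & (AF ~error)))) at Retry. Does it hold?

Sat(~error) = {Idle, Send, Retry, Err, Halt, Busy}
AF ~error: least fixpoint, start Z0 = {Idle, Send, Retry, Err, Halt, Busy}, add states with every successor in Z. Z1 = {Idle, Send, Sync, Retry, Err, Halt, Busy}; fixed.
Sat(AF ~error) = {Idle, Send, Sync, Retry, Err, Halt, Busy}
Sat(done & (AF ~error)) = {Retry}
AG (done & (AF ~error)): greatest fixpoint, start Z0 = {Retry}, keep only states in Sat with every successor in Z. Z1 = ∅; fixed.
Sat(AG (done & (AF ~error))) = ∅
Sat(empty -> (AG (done & (AF ~error)))) = {Sync, Retry, Err, Busy}
EG (empty -> (AG (done & (AF ~error)))): greatest fixpoint, start Z0 = {Sync, Retry, Err, Busy}, keep only states in Sat with some successor in Z. Z1 = {Retry, Err}; fixed.
Sat(EG (empty -> (AG (done & (AF ~error))))) = {Retry, Err}
Retry ∈ Sat(EG (empty -> (AG (done & (AF ~error))))) = {Retry, Err}, so the formula holds at Retry.

Yes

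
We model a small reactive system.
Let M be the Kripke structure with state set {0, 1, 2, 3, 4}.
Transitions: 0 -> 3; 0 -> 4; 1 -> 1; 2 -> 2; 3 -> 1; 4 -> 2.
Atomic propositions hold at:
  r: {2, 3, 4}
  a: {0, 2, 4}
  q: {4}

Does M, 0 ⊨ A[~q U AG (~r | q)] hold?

No

Sat(~q) = {0, 1, 2, 3}
Sat(~r) = {0, 1}
Sat(~r | q) = {0, 1, 4}
AG (~r | q): greatest fixpoint, start Z0 = {0, 1, 4}, keep only states in Sat with every successor in Z. Z1 = {1}; fixed.
Sat(AG (~r | q)) = {1}
A[~q U AG (~r | q)]: least fixpoint, start Z0 = Sat(AG (~r | q)) = {1}, add states in Sat(~q) with every successor in Z. Z1 = {1, 3}; fixed.
Sat(A[~q U AG (~r | q)]) = {1, 3}
0 ∉ Sat(A[~q U AG (~r | q)]) = {1, 3}, so the formula does not hold at 0.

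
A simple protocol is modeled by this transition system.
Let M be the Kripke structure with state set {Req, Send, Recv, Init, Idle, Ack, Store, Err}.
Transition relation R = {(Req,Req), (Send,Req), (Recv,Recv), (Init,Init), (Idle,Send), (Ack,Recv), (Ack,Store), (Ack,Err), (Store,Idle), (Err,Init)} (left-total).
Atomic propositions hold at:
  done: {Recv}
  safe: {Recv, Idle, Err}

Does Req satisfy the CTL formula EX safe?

Sat(EX safe) = {s : some successor in {Recv, Idle, Err}} = {Recv, Ack, Store}
Req ∉ Sat(EX safe) = {Recv, Ack, Store}, so the formula does not hold at Req.

No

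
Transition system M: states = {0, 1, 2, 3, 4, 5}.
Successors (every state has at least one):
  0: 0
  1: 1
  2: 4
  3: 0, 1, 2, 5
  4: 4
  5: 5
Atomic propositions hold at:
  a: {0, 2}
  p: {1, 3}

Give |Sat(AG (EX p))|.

1

Sat(EX p) = {s : some successor in {1, 3}} = {1, 3}
AG (EX p): greatest fixpoint, start Z0 = {1, 3}, keep only states in Sat with every successor in Z. Z1 = {1}; fixed.
Sat(AG (EX p)) = {1}
|Sat(AG (EX p))| = |{1}| = 1.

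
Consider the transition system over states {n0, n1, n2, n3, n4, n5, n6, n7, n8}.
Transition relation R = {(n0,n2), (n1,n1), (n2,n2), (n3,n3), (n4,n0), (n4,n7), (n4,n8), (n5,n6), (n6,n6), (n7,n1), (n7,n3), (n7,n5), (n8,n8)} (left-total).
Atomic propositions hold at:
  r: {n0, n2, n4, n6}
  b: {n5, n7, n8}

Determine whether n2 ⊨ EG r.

Yes

EG r: greatest fixpoint, start Z0 = {n0, n2, n4, n6}, keep only states in Sat with some successor in Z. Already a fixed point.
Sat(EG r) = {n0, n2, n4, n6}
n2 ∈ Sat(EG r) = {n0, n2, n4, n6}, so the formula holds at n2.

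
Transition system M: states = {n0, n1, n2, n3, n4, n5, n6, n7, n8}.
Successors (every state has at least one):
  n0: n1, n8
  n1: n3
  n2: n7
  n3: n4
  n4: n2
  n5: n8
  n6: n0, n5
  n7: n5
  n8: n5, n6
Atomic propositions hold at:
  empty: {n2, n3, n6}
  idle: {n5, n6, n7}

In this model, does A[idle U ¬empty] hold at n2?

Sat(¬empty) = {n0, n1, n4, n5, n7, n8}
A[idle U ¬empty]: least fixpoint, start Z0 = Sat(¬empty) = {n0, n1, n4, n5, n7, n8}, add states in Sat(idle) with every successor in Z. Z1 = {n0, n1, n4, n5, n6, n7, n8}; fixed.
Sat(A[idle U ¬empty]) = {n0, n1, n4, n5, n6, n7, n8}
n2 ∉ Sat(A[idle U ¬empty]) = {n0, n1, n4, n5, n6, n7, n8}, so the formula does not hold at n2.

No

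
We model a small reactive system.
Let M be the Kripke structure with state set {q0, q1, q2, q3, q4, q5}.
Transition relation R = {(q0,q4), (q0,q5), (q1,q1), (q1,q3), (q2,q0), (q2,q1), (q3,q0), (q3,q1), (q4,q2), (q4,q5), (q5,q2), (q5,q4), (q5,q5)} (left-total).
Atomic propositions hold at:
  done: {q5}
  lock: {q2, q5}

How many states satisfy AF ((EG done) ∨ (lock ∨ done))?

4

EG done: greatest fixpoint, start Z0 = {q5}, keep only states in Sat with some successor in Z. Already a fixed point.
Sat(EG done) = {q5}
Sat(lock ∨ done) = {q2, q5}
Sat((EG done) ∨ (lock ∨ done)) = {q2, q5}
AF ((EG done) ∨ (lock ∨ done)): least fixpoint, start Z0 = {q2, q5}, add states with every successor in Z. Z1 = {q2, q4, q5}; Z2 = {q0, q2, q4, q5}; fixed.
Sat(AF ((EG done) ∨ (lock ∨ done))) = {q0, q2, q4, q5}
|Sat(AF ((EG done) ∨ (lock ∨ done)))| = |{q0, q2, q4, q5}| = 4.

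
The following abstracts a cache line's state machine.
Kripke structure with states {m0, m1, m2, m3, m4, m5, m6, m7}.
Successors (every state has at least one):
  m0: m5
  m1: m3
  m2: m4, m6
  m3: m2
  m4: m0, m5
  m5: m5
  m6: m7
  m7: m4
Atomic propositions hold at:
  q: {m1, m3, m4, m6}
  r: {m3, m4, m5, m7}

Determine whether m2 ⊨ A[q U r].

No

A[q U r]: least fixpoint, start Z0 = Sat(r) = {m3, m4, m5, m7}, add states in Sat(q) with every successor in Z. Z1 = {m1, m3, m4, m5, m6, m7}; fixed.
Sat(A[q U r]) = {m1, m3, m4, m5, m6, m7}
m2 ∉ Sat(A[q U r]) = {m1, m3, m4, m5, m6, m7}, so the formula does not hold at m2.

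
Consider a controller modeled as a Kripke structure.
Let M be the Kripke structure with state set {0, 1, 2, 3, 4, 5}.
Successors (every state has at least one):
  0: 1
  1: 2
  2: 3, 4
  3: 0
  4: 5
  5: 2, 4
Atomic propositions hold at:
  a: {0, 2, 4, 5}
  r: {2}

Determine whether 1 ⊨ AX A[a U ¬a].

Sat(¬a) = {1, 3}
A[a U ¬a]: least fixpoint, start Z0 = Sat(¬a) = {1, 3}, add states in Sat(a) with every successor in Z. Z1 = {0, 1, 3}; fixed.
Sat(A[a U ¬a]) = {0, 1, 3}
Sat(AX A[a U ¬a]) = {s : every successor in {0, 1, 3}} = {0, 3}
1 ∉ Sat(AX A[a U ¬a]) = {0, 3}, so the formula does not hold at 1.

No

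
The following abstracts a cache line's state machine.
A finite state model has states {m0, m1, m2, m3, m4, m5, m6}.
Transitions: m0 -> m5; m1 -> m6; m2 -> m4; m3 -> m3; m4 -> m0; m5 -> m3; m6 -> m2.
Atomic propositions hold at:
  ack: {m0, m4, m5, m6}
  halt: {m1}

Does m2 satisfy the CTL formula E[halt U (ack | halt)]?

No

Sat(ack | halt) = {m0, m1, m4, m5, m6}
E[halt U (ack | halt)]: least fixpoint, start Z0 = Sat((ack | halt)) = {m0, m1, m4, m5, m6}, add states in Sat(halt) with some successor in Z. Already a fixed point.
Sat(E[halt U (ack | halt)]) = {m0, m1, m4, m5, m6}
m2 ∉ Sat(E[halt U (ack | halt)]) = {m0, m1, m4, m5, m6}, so the formula does not hold at m2.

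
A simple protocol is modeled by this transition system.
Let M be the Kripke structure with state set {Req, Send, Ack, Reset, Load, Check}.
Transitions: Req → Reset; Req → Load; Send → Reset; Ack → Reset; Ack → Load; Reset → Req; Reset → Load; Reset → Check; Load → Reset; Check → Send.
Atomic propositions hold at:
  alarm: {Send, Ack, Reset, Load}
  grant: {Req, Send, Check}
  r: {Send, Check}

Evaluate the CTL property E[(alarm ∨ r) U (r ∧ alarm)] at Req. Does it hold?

No

Sat(alarm ∨ r) = {Send, Ack, Reset, Load, Check}
Sat(r ∧ alarm) = {Send}
E[(alarm ∨ r) U (r ∧ alarm)]: least fixpoint, start Z0 = Sat((r ∧ alarm)) = {Send}, add states in Sat(alarm ∨ r) with some successor in Z. Z1 = {Send, Check}; Z2 = {Send, Reset, Check}; Z3 = {Send, Ack, Reset, Load, Check}; fixed.
Sat(E[(alarm ∨ r) U (r ∧ alarm)]) = {Send, Ack, Reset, Load, Check}
Req ∉ Sat(E[(alarm ∨ r) U (r ∧ alarm)]) = {Send, Ack, Reset, Load, Check}, so the formula does not hold at Req.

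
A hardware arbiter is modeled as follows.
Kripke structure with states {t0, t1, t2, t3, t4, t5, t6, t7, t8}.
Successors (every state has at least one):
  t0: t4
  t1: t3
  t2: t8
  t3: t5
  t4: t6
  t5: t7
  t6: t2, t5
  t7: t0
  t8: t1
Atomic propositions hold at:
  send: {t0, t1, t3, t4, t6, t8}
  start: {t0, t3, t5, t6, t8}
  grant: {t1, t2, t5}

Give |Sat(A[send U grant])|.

A[send U grant]: least fixpoint, start Z0 = Sat(grant) = {t1, t2, t5}, add states in Sat(send) with every successor in Z. Z1 = {t1, t2, t3, t5, t6, t8}; Z2 = {t1, t2, t3, t4, t5, t6, t8}; Z3 = {t0, t1, t2, t3, t4, t5, t6, t8}; fixed.
Sat(A[send U grant]) = {t0, t1, t2, t3, t4, t5, t6, t8}
|Sat(A[send U grant])| = |{t0, t1, t2, t3, t4, t5, t6, t8}| = 8.

8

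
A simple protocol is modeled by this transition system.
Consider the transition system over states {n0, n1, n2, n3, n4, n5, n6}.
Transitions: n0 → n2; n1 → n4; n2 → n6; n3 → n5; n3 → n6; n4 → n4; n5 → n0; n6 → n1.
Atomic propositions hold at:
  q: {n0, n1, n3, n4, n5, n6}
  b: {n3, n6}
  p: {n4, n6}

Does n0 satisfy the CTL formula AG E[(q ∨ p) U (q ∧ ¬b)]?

Sat(q ∨ p) = {n0, n1, n3, n4, n5, n6}
Sat(¬b) = {n0, n1, n2, n4, n5}
Sat(q ∧ ¬b) = {n0, n1, n4, n5}
E[(q ∨ p) U (q ∧ ¬b)]: least fixpoint, start Z0 = Sat((q ∧ ¬b)) = {n0, n1, n4, n5}, add states in Sat(q ∨ p) with some successor in Z. Z1 = {n0, n1, n3, n4, n5, n6}; fixed.
Sat(E[(q ∨ p) U (q ∧ ¬b)]) = {n0, n1, n3, n4, n5, n6}
AG E[(q ∨ p) U (q ∧ ¬b)]: greatest fixpoint, start Z0 = {n0, n1, n3, n4, n5, n6}, keep only states in Sat with every successor in Z. Z1 = {n1, n3, n4, n5, n6}; Z2 = {n1, n3, n4, n6}; Z3 = {n1, n4, n6}; fixed.
Sat(AG E[(q ∨ p) U (q ∧ ¬b)]) = {n1, n4, n6}
n0 ∉ Sat(AG E[(q ∨ p) U (q ∧ ¬b)]) = {n1, n4, n6}, so the formula does not hold at n0.

No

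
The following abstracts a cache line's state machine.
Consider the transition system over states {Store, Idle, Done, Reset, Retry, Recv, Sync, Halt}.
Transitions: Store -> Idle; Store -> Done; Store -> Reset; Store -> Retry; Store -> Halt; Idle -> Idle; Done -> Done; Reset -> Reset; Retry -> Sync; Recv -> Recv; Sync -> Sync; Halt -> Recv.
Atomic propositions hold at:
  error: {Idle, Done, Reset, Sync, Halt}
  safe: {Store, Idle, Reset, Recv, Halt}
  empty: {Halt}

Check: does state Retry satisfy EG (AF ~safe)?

Yes

Sat(~safe) = {Done, Retry, Sync}
AF ~safe: least fixpoint, start Z0 = {Done, Retry, Sync}, add states with every successor in Z. Already a fixed point.
Sat(AF ~safe) = {Done, Retry, Sync}
EG (AF ~safe): greatest fixpoint, start Z0 = {Done, Retry, Sync}, keep only states in Sat with some successor in Z. Already a fixed point.
Sat(EG (AF ~safe)) = {Done, Retry, Sync}
Retry ∈ Sat(EG (AF ~safe)) = {Done, Retry, Sync}, so the formula holds at Retry.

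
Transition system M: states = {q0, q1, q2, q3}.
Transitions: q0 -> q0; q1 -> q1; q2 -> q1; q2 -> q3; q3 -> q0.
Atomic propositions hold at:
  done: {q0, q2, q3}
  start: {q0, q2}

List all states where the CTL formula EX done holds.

Sat(EX done) = {s : some successor in {q0, q2, q3}} = {q0, q2, q3}

{q0, q2, q3}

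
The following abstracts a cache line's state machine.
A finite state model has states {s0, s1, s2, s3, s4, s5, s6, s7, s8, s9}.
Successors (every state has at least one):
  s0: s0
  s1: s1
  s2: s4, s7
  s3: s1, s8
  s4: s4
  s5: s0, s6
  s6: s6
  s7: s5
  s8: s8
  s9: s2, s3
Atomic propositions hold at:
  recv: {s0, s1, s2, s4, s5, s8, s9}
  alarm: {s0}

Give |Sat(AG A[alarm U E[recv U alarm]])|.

1

E[recv U alarm]: least fixpoint, start Z0 = Sat(alarm) = {s0}, add states in Sat(recv) with some successor in Z. Z1 = {s0, s5}; fixed.
Sat(E[recv U alarm]) = {s0, s5}
A[alarm U E[recv U alarm]]: least fixpoint, start Z0 = Sat(E[recv U alarm]) = {s0, s5}, add states in Sat(alarm) with every successor in Z. Already a fixed point.
Sat(A[alarm U E[recv U alarm]]) = {s0, s5}
AG A[alarm U E[recv U alarm]]: greatest fixpoint, start Z0 = {s0, s5}, keep only states in Sat with every successor in Z. Z1 = {s0}; fixed.
Sat(AG A[alarm U E[recv U alarm]]) = {s0}
|Sat(AG A[alarm U E[recv U alarm]])| = |{s0}| = 1.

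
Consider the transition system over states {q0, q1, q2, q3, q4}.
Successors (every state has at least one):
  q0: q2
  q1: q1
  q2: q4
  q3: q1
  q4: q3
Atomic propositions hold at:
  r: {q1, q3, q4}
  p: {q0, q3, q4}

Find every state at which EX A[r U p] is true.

{q2, q4}

A[r U p]: least fixpoint, start Z0 = Sat(p) = {q0, q3, q4}, add states in Sat(r) with every successor in Z. Already a fixed point.
Sat(A[r U p]) = {q0, q3, q4}
Sat(EX A[r U p]) = {s : some successor in {q0, q3, q4}} = {q2, q4}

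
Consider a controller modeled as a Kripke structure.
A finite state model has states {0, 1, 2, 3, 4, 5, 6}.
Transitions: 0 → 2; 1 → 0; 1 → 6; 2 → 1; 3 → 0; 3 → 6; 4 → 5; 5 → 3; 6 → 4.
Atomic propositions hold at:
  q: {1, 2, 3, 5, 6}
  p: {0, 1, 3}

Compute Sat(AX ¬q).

{6}

Sat(¬q) = {0, 4}
Sat(AX ¬q) = {s : every successor in {0, 4}} = {6}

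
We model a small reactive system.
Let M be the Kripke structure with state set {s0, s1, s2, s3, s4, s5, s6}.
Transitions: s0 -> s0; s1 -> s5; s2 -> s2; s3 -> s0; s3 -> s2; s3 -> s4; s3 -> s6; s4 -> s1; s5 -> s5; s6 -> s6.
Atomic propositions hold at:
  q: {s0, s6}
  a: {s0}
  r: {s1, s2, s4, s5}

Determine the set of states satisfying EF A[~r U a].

Sat(~r) = {s0, s3, s6}
A[~r U a]: least fixpoint, start Z0 = Sat(a) = {s0}, add states in Sat(~r) with every successor in Z. Already a fixed point.
Sat(A[~r U a]) = {s0}
EF A[~r U a]: least fixpoint, start Z0 = {s0}, add states with some successor in Z. Z1 = {s0, s3}; fixed.
Sat(EF A[~r U a]) = {s0, s3}

{s0, s3}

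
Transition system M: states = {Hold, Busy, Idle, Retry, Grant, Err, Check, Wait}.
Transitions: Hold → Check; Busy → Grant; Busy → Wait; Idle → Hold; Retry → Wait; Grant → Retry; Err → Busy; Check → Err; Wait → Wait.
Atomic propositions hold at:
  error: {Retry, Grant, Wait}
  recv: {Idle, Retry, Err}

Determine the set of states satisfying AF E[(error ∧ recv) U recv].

Sat(error ∧ recv) = {Retry}
E[(error ∧ recv) U recv]: least fixpoint, start Z0 = Sat(recv) = {Idle, Retry, Err}, add states in Sat(error ∧ recv) with some successor in Z. Already a fixed point.
Sat(E[(error ∧ recv) U recv]) = {Idle, Retry, Err}
AF E[(error ∧ recv) U recv]: least fixpoint, start Z0 = {Idle, Retry, Err}, add states with every successor in Z. Z1 = {Idle, Retry, Grant, Err, Check}; Z2 = {Hold, Idle, Retry, Grant, Err, Check}; fixed.
Sat(AF E[(error ∧ recv) U recv]) = {Hold, Idle, Retry, Grant, Err, Check}

{Hold, Idle, Retry, Grant, Err, Check}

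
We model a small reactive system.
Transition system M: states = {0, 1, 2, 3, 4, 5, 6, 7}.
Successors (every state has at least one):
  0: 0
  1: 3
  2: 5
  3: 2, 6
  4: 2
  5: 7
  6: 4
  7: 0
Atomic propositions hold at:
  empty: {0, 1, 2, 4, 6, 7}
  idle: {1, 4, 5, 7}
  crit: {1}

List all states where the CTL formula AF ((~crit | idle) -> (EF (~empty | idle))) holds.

Sat(~crit) = {0, 2, 3, 4, 5, 6, 7}
Sat(~crit | idle) = {0, 1, 2, 3, 4, 5, 6, 7}
Sat(~empty) = {3, 5}
Sat(~empty | idle) = {1, 3, 4, 5, 7}
EF (~empty | idle): least fixpoint, start Z0 = {1, 3, 4, 5, 7}, add states with some successor in Z. Z1 = {1, 2, 3, 4, 5, 6, 7}; fixed.
Sat(EF (~empty | idle)) = {1, 2, 3, 4, 5, 6, 7}
Sat((~crit | idle) -> (EF (~empty | idle))) = {1, 2, 3, 4, 5, 6, 7}
AF ((~crit | idle) -> (EF (~empty | idle))): least fixpoint, start Z0 = {1, 2, 3, 4, 5, 6, 7}, add states with every successor in Z. Already a fixed point.
Sat(AF ((~crit | idle) -> (EF (~empty | idle)))) = {1, 2, 3, 4, 5, 6, 7}

{1, 2, 3, 4, 5, 6, 7}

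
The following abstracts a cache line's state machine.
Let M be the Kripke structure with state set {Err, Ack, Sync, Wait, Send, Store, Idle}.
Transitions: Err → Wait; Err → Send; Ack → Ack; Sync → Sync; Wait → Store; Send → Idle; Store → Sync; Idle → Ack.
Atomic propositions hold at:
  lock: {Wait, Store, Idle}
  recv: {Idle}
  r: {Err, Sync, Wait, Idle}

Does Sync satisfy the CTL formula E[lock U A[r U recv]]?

No

A[r U recv]: least fixpoint, start Z0 = Sat(recv) = {Idle}, add states in Sat(r) with every successor in Z. Already a fixed point.
Sat(A[r U recv]) = {Idle}
E[lock U A[r U recv]]: least fixpoint, start Z0 = Sat(A[r U recv]) = {Idle}, add states in Sat(lock) with some successor in Z. Already a fixed point.
Sat(E[lock U A[r U recv]]) = {Idle}
Sync ∉ Sat(E[lock U A[r U recv]]) = {Idle}, so the formula does not hold at Sync.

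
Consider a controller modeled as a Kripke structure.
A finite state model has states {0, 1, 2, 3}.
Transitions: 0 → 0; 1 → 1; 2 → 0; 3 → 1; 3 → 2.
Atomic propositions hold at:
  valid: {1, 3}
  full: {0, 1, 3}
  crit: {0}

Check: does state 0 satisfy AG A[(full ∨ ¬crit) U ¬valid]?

Sat(¬crit) = {1, 2, 3}
Sat(full ∨ ¬crit) = {0, 1, 2, 3}
Sat(¬valid) = {0, 2}
A[(full ∨ ¬crit) U ¬valid]: least fixpoint, start Z0 = Sat(¬valid) = {0, 2}, add states in Sat(full ∨ ¬crit) with every successor in Z. Already a fixed point.
Sat(A[(full ∨ ¬crit) U ¬valid]) = {0, 2}
AG A[(full ∨ ¬crit) U ¬valid]: greatest fixpoint, start Z0 = {0, 2}, keep only states in Sat with every successor in Z. Already a fixed point.
Sat(AG A[(full ∨ ¬crit) U ¬valid]) = {0, 2}
0 ∈ Sat(AG A[(full ∨ ¬crit) U ¬valid]) = {0, 2}, so the formula holds at 0.

Yes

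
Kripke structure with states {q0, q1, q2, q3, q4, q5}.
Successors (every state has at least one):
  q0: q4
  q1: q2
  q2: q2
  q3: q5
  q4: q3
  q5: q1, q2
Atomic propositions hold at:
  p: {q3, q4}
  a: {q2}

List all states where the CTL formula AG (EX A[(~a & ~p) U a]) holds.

{q1, q2, q3, q5}

Sat(~a) = {q0, q1, q3, q4, q5}
Sat(~p) = {q0, q1, q2, q5}
Sat(~a & ~p) = {q0, q1, q5}
A[(~a & ~p) U a]: least fixpoint, start Z0 = Sat(a) = {q2}, add states in Sat(~a & ~p) with every successor in Z. Z1 = {q1, q2}; Z2 = {q1, q2, q5}; fixed.
Sat(A[(~a & ~p) U a]) = {q1, q2, q5}
Sat(EX A[(~a & ~p) U a]) = {s : some successor in {q1, q2, q5}} = {q1, q2, q3, q5}
AG (EX A[(~a & ~p) U a]): greatest fixpoint, start Z0 = {q1, q2, q3, q5}, keep only states in Sat with every successor in Z. Already a fixed point.
Sat(AG (EX A[(~a & ~p) U a])) = {q1, q2, q3, q5}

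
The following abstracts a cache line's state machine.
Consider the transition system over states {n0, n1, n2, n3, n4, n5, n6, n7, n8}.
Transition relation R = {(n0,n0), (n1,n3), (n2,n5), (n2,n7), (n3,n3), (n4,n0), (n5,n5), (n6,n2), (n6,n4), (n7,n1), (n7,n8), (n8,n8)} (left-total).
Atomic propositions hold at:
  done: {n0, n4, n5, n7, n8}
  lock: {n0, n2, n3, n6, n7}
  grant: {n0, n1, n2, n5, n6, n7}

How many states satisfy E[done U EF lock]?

EF lock: least fixpoint, start Z0 = {n0, n2, n3, n6, n7}, add states with some successor in Z. Z1 = {n0, n1, n2, n3, n4, n6, n7}; fixed.
Sat(EF lock) = {n0, n1, n2, n3, n4, n6, n7}
E[done U EF lock]: least fixpoint, start Z0 = Sat(EF lock) = {n0, n1, n2, n3, n4, n6, n7}, add states in Sat(done) with some successor in Z. Already a fixed point.
Sat(E[done U EF lock]) = {n0, n1, n2, n3, n4, n6, n7}
|Sat(E[done U EF lock])| = |{n0, n1, n2, n3, n4, n6, n7}| = 7.

7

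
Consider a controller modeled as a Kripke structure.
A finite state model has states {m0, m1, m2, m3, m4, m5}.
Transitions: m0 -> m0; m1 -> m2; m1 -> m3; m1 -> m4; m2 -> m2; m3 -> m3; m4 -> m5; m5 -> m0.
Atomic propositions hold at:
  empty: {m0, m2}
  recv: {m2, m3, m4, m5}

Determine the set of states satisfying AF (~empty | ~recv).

Sat(~empty) = {m1, m3, m4, m5}
Sat(~recv) = {m0, m1}
Sat(~empty | ~recv) = {m0, m1, m3, m4, m5}
AF (~empty | ~recv): least fixpoint, start Z0 = {m0, m1, m3, m4, m5}, add states with every successor in Z. Already a fixed point.
Sat(AF (~empty | ~recv)) = {m0, m1, m3, m4, m5}

{m0, m1, m3, m4, m5}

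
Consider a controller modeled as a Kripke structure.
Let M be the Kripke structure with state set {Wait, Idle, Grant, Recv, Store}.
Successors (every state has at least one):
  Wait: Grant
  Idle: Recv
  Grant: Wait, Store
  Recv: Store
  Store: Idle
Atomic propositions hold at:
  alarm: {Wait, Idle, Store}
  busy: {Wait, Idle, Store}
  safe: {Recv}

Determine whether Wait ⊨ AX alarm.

No

Sat(AX alarm) = {s : every successor in {Wait, Idle, Store}} = {Grant, Recv, Store}
Wait ∉ Sat(AX alarm) = {Grant, Recv, Store}, so the formula does not hold at Wait.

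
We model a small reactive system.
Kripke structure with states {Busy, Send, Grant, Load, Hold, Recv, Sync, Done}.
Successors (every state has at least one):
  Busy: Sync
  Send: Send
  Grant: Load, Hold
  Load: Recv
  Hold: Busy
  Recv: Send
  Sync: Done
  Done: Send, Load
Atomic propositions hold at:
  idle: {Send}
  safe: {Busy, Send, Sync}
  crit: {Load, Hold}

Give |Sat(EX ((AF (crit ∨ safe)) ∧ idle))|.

3

Sat(crit ∨ safe) = {Busy, Send, Load, Hold, Sync}
AF (crit ∨ safe): least fixpoint, start Z0 = {Busy, Send, Load, Hold, Sync}, add states with every successor in Z. Z1 = {Busy, Send, Grant, Load, Hold, Recv, Sync, Done}; fixed.
Sat(AF (crit ∨ safe)) = {Busy, Send, Grant, Load, Hold, Recv, Sync, Done}
Sat((AF (crit ∨ safe)) ∧ idle) = {Send}
Sat(EX ((AF (crit ∨ safe)) ∧ idle)) = {s : some successor in {Send}} = {Send, Recv, Done}
|Sat(EX ((AF (crit ∨ safe)) ∧ idle))| = |{Send, Recv, Done}| = 3.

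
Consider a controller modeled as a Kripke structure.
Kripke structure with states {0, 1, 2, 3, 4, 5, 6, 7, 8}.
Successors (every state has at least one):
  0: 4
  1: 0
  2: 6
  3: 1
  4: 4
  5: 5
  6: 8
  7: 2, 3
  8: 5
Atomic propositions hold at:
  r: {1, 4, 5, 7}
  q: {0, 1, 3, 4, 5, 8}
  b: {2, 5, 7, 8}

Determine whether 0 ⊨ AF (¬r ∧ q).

Sat(¬r) = {0, 2, 3, 6, 8}
Sat(¬r ∧ q) = {0, 3, 8}
AF (¬r ∧ q): least fixpoint, start Z0 = {0, 3, 8}, add states with every successor in Z. Z1 = {0, 1, 3, 6, 8}; Z2 = {0, 1, 2, 3, 6, 8}; Z3 = {0, 1, 2, 3, 6, 7, 8}; fixed.
Sat(AF (¬r ∧ q)) = {0, 1, 2, 3, 6, 7, 8}
0 ∈ Sat(AF (¬r ∧ q)) = {0, 1, 2, 3, 6, 7, 8}, so the formula holds at 0.

Yes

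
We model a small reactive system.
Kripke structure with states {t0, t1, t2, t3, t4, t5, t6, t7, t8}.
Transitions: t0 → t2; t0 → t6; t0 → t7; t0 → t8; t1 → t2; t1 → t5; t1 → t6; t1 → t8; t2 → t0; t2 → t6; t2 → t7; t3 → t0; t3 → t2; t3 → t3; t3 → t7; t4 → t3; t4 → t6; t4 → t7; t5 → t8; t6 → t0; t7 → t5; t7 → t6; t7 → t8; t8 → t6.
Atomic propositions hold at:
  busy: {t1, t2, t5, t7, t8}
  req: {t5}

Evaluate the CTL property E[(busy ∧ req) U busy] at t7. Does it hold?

Yes

Sat(busy ∧ req) = {t5}
E[(busy ∧ req) U busy]: least fixpoint, start Z0 = Sat(busy) = {t1, t2, t5, t7, t8}, add states in Sat(busy ∧ req) with some successor in Z. Already a fixed point.
Sat(E[(busy ∧ req) U busy]) = {t1, t2, t5, t7, t8}
t7 ∈ Sat(E[(busy ∧ req) U busy]) = {t1, t2, t5, t7, t8}, so the formula holds at t7.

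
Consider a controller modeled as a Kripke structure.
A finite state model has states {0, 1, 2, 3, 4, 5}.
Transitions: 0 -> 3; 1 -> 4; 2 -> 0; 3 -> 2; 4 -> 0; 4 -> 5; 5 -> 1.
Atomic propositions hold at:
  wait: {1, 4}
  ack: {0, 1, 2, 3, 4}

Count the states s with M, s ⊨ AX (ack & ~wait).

Sat(~wait) = {0, 2, 3, 5}
Sat(ack & ~wait) = {0, 2, 3}
Sat(AX (ack & ~wait)) = {s : every successor in {0, 2, 3}} = {0, 2, 3}
|Sat(AX (ack & ~wait))| = |{0, 2, 3}| = 3.

3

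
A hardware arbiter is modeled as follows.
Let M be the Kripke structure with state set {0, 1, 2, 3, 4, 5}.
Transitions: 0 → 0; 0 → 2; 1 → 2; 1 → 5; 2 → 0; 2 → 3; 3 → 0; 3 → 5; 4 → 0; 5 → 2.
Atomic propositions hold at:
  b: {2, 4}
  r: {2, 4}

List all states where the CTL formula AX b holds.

{5}

Sat(AX b) = {s : every successor in {2, 4}} = {5}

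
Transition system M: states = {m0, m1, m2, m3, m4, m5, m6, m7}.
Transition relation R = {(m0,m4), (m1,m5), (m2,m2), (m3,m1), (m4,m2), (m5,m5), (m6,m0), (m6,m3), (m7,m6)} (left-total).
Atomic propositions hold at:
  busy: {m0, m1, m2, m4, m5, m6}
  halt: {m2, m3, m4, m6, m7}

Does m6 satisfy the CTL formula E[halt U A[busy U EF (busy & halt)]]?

Sat(busy & halt) = {m2, m4, m6}
EF (busy & halt): least fixpoint, start Z0 = {m2, m4, m6}, add states with some successor in Z. Z1 = {m0, m2, m4, m6, m7}; fixed.
Sat(EF (busy & halt)) = {m0, m2, m4, m6, m7}
A[busy U EF (busy & halt)]: least fixpoint, start Z0 = Sat(EF (busy & halt)) = {m0, m2, m4, m6, m7}, add states in Sat(busy) with every successor in Z. Already a fixed point.
Sat(A[busy U EF (busy & halt)]) = {m0, m2, m4, m6, m7}
E[halt U A[busy U EF (busy & halt)]]: least fixpoint, start Z0 = Sat(A[busy U EF (busy & halt)]) = {m0, m2, m4, m6, m7}, add states in Sat(halt) with some successor in Z. Already a fixed point.
Sat(E[halt U A[busy U EF (busy & halt)]]) = {m0, m2, m4, m6, m7}
m6 ∈ Sat(E[halt U A[busy U EF (busy & halt)]]) = {m0, m2, m4, m6, m7}, so the formula holds at m6.

Yes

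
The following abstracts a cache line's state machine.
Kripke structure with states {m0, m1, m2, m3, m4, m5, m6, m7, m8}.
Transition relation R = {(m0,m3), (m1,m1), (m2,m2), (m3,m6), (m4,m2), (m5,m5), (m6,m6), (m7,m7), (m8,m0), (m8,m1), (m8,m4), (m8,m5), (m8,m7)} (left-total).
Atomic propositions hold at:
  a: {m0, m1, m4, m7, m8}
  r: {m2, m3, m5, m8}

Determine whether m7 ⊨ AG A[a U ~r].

Yes

Sat(~r) = {m0, m1, m4, m6, m7}
A[a U ~r]: least fixpoint, start Z0 = Sat(~r) = {m0, m1, m4, m6, m7}, add states in Sat(a) with every successor in Z. Already a fixed point.
Sat(A[a U ~r]) = {m0, m1, m4, m6, m7}
AG A[a U ~r]: greatest fixpoint, start Z0 = {m0, m1, m4, m6, m7}, keep only states in Sat with every successor in Z. Z1 = {m1, m6, m7}; fixed.
Sat(AG A[a U ~r]) = {m1, m6, m7}
m7 ∈ Sat(AG A[a U ~r]) = {m1, m6, m7}, so the formula holds at m7.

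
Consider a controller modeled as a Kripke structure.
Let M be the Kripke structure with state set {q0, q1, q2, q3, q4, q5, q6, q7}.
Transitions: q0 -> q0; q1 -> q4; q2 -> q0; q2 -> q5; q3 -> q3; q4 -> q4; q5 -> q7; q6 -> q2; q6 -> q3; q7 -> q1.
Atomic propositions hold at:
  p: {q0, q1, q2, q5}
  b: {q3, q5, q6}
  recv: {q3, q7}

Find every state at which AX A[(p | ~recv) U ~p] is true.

Sat(~recv) = {q0, q1, q2, q4, q5, q6}
Sat(p | ~recv) = {q0, q1, q2, q4, q5, q6}
Sat(~p) = {q3, q4, q6, q7}
A[(p | ~recv) U ~p]: least fixpoint, start Z0 = Sat(~p) = {q3, q4, q6, q7}, add states in Sat(p | ~recv) with every successor in Z. Z1 = {q1, q3, q4, q5, q6, q7}; fixed.
Sat(A[(p | ~recv) U ~p]) = {q1, q3, q4, q5, q6, q7}
Sat(AX A[(p | ~recv) U ~p]) = {s : every successor in {q1, q3, q4, q5, q6, q7}} = {q1, q3, q4, q5, q7}

{q1, q3, q4, q5, q7}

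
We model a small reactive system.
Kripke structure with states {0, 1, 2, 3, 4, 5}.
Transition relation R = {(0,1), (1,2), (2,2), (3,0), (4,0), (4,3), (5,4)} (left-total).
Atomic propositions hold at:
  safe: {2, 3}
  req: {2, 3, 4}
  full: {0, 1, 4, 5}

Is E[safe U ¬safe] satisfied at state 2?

Sat(¬safe) = {0, 1, 4, 5}
E[safe U ¬safe]: least fixpoint, start Z0 = Sat(¬safe) = {0, 1, 4, 5}, add states in Sat(safe) with some successor in Z. Z1 = {0, 1, 3, 4, 5}; fixed.
Sat(E[safe U ¬safe]) = {0, 1, 3, 4, 5}
2 ∉ Sat(E[safe U ¬safe]) = {0, 1, 3, 4, 5}, so the formula does not hold at 2.

No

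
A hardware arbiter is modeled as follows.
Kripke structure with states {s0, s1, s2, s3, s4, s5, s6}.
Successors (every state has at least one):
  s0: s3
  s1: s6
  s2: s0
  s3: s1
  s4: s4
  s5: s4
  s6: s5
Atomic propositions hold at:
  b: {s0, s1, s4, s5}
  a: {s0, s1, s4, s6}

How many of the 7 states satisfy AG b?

2

AG b: greatest fixpoint, start Z0 = {s0, s1, s4, s5}, keep only states in Sat with every successor in Z. Z1 = {s4, s5}; fixed.
Sat(AG b) = {s4, s5}
|Sat(AG b)| = |{s4, s5}| = 2.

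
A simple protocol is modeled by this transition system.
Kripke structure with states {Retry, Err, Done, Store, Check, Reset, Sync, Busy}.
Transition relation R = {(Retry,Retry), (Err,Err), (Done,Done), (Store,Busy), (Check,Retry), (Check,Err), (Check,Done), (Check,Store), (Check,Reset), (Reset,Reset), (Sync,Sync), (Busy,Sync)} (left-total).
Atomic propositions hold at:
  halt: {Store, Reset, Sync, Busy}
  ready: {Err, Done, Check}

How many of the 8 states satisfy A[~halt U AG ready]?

Sat(~halt) = {Retry, Err, Done, Check}
AG ready: greatest fixpoint, start Z0 = {Err, Done, Check}, keep only states in Sat with every successor in Z. Z1 = {Err, Done}; fixed.
Sat(AG ready) = {Err, Done}
A[~halt U AG ready]: least fixpoint, start Z0 = Sat(AG ready) = {Err, Done}, add states in Sat(~halt) with every successor in Z. Already a fixed point.
Sat(A[~halt U AG ready]) = {Err, Done}
|Sat(A[~halt U AG ready])| = |{Err, Done}| = 2.

2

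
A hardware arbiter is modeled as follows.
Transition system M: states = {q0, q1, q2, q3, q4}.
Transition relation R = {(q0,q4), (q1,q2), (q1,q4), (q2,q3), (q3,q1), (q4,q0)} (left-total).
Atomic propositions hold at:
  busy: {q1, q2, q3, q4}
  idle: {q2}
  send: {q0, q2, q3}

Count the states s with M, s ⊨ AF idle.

AF idle: least fixpoint, start Z0 = {q2}, add states with every successor in Z. Already a fixed point.
Sat(AF idle) = {q2}
|Sat(AF idle)| = |{q2}| = 1.

1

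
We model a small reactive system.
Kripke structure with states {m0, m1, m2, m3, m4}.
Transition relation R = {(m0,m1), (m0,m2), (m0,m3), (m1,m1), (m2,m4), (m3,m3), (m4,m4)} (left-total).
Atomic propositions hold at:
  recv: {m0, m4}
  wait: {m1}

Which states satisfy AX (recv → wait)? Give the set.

Sat(recv → wait) = {m1, m2, m3}
Sat(AX (recv → wait)) = {s : every successor in {m1, m2, m3}} = {m0, m1, m3}

{m0, m1, m3}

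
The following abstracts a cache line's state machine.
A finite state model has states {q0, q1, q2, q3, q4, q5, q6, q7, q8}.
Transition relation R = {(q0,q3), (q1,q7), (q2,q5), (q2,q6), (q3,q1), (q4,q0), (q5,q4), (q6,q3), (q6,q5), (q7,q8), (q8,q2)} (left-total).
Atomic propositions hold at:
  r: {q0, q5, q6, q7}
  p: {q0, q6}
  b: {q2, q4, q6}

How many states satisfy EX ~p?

8

Sat(~p) = {q1, q2, q3, q4, q5, q7, q8}
Sat(EX ~p) = {s : some successor in {q1, q2, q3, q4, q5, q7, q8}} = {q0, q1, q2, q3, q5, q6, q7, q8}
|Sat(EX ~p)| = |{q0, q1, q2, q3, q5, q6, q7, q8}| = 8.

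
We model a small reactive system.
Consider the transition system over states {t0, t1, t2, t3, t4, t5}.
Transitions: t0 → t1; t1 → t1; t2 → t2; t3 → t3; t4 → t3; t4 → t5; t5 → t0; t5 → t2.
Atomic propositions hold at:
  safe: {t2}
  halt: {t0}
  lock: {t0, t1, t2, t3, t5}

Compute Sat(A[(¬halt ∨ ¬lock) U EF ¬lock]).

{t4}

Sat(¬halt) = {t1, t2, t3, t4, t5}
Sat(¬lock) = {t4}
Sat(¬halt ∨ ¬lock) = {t1, t2, t3, t4, t5}
EF ¬lock: least fixpoint, start Z0 = {t4}, add states with some successor in Z. Already a fixed point.
Sat(EF ¬lock) = {t4}
A[(¬halt ∨ ¬lock) U EF ¬lock]: least fixpoint, start Z0 = Sat(EF ¬lock) = {t4}, add states in Sat(¬halt ∨ ¬lock) with every successor in Z. Already a fixed point.
Sat(A[(¬halt ∨ ¬lock) U EF ¬lock]) = {t4}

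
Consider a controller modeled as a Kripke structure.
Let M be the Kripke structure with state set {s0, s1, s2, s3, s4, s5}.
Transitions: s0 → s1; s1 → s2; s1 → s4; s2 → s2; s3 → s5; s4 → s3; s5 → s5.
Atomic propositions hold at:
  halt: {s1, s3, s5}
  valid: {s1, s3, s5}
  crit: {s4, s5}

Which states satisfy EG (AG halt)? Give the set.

{s3, s5}

AG halt: greatest fixpoint, start Z0 = {s1, s3, s5}, keep only states in Sat with every successor in Z. Z1 = {s3, s5}; fixed.
Sat(AG halt) = {s3, s5}
EG (AG halt): greatest fixpoint, start Z0 = {s3, s5}, keep only states in Sat with some successor in Z. Already a fixed point.
Sat(EG (AG halt)) = {s3, s5}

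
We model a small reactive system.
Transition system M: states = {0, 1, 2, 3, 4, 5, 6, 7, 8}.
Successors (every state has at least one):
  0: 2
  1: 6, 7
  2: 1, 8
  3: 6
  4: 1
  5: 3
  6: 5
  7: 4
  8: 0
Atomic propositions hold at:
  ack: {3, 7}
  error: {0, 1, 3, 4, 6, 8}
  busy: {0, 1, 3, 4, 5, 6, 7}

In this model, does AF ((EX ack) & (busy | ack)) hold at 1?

Yes

Sat(EX ack) = {s : some successor in {3, 7}} = {1, 5}
Sat(busy | ack) = {0, 1, 3, 4, 5, 6, 7}
Sat((EX ack) & (busy | ack)) = {1, 5}
AF ((EX ack) & (busy | ack)): least fixpoint, start Z0 = {1, 5}, add states with every successor in Z. Z1 = {1, 4, 5, 6}; Z2 = {1, 3, 4, 5, 6, 7}; fixed.
Sat(AF ((EX ack) & (busy | ack))) = {1, 3, 4, 5, 6, 7}
1 ∈ Sat(AF ((EX ack) & (busy | ack))) = {1, 3, 4, 5, 6, 7}, so the formula holds at 1.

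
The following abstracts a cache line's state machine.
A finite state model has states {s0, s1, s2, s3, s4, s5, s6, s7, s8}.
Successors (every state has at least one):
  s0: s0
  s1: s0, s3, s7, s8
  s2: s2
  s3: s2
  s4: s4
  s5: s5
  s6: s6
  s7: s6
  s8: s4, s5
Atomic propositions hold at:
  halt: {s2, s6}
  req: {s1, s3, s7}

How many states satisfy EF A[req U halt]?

A[req U halt]: least fixpoint, start Z0 = Sat(halt) = {s2, s6}, add states in Sat(req) with every successor in Z. Z1 = {s2, s3, s6, s7}; fixed.
Sat(A[req U halt]) = {s2, s3, s6, s7}
EF A[req U halt]: least fixpoint, start Z0 = {s2, s3, s6, s7}, add states with some successor in Z. Z1 = {s1, s2, s3, s6, s7}; fixed.
Sat(EF A[req U halt]) = {s1, s2, s3, s6, s7}
|Sat(EF A[req U halt])| = |{s1, s2, s3, s6, s7}| = 5.

5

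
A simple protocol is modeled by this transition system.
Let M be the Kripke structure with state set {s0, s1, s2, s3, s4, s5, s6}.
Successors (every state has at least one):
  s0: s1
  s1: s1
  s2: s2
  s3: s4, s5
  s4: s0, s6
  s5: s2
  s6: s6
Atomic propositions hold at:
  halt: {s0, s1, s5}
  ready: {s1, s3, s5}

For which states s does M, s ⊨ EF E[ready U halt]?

{s0, s1, s3, s4, s5}

E[ready U halt]: least fixpoint, start Z0 = Sat(halt) = {s0, s1, s5}, add states in Sat(ready) with some successor in Z. Z1 = {s0, s1, s3, s5}; fixed.
Sat(E[ready U halt]) = {s0, s1, s3, s5}
EF E[ready U halt]: least fixpoint, start Z0 = {s0, s1, s3, s5}, add states with some successor in Z. Z1 = {s0, s1, s3, s4, s5}; fixed.
Sat(EF E[ready U halt]) = {s0, s1, s3, s4, s5}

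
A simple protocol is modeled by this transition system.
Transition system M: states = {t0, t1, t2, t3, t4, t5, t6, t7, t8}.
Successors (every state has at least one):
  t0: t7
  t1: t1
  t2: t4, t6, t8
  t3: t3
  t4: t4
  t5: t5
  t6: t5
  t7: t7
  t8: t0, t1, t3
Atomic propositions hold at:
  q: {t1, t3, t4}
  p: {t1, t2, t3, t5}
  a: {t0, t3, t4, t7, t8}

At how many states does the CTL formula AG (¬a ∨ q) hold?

5

Sat(¬a) = {t1, t2, t5, t6}
Sat(¬a ∨ q) = {t1, t2, t3, t4, t5, t6}
AG (¬a ∨ q): greatest fixpoint, start Z0 = {t1, t2, t3, t4, t5, t6}, keep only states in Sat with every successor in Z. Z1 = {t1, t3, t4, t5, t6}; fixed.
Sat(AG (¬a ∨ q)) = {t1, t3, t4, t5, t6}
|Sat(AG (¬a ∨ q))| = |{t1, t3, t4, t5, t6}| = 5.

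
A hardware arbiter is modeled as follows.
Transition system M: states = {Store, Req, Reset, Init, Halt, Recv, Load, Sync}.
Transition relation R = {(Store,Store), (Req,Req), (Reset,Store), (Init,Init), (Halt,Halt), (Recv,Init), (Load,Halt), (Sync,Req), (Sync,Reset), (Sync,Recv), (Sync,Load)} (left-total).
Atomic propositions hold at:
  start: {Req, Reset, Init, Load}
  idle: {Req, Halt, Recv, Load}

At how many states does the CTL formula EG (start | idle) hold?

Sat(start | idle) = {Req, Reset, Init, Halt, Recv, Load}
EG (start | idle): greatest fixpoint, start Z0 = {Req, Reset, Init, Halt, Recv, Load}, keep only states in Sat with some successor in Z. Z1 = {Req, Init, Halt, Recv, Load}; fixed.
Sat(EG (start | idle)) = {Req, Init, Halt, Recv, Load}
|Sat(EG (start | idle))| = |{Req, Init, Halt, Recv, Load}| = 5.

5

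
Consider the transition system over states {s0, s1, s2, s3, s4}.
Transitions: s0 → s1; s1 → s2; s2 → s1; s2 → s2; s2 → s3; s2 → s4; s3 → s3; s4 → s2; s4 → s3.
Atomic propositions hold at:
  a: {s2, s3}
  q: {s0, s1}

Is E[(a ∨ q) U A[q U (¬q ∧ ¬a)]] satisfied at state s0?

Sat(a ∨ q) = {s0, s1, s2, s3}
Sat(¬q) = {s2, s3, s4}
Sat(¬a) = {s0, s1, s4}
Sat(¬q ∧ ¬a) = {s4}
A[q U (¬q ∧ ¬a)]: least fixpoint, start Z0 = Sat((¬q ∧ ¬a)) = {s4}, add states in Sat(q) with every successor in Z. Already a fixed point.
Sat(A[q U (¬q ∧ ¬a)]) = {s4}
E[(a ∨ q) U A[q U (¬q ∧ ¬a)]]: least fixpoint, start Z0 = Sat(A[q U (¬q ∧ ¬a)]) = {s4}, add states in Sat(a ∨ q) with some successor in Z. Z1 = {s2, s4}; Z2 = {s1, s2, s4}; Z3 = {s0, s1, s2, s4}; fixed.
Sat(E[(a ∨ q) U A[q U (¬q ∧ ¬a)]]) = {s0, s1, s2, s4}
s0 ∈ Sat(E[(a ∨ q) U A[q U (¬q ∧ ¬a)]]) = {s0, s1, s2, s4}, so the formula holds at s0.

Yes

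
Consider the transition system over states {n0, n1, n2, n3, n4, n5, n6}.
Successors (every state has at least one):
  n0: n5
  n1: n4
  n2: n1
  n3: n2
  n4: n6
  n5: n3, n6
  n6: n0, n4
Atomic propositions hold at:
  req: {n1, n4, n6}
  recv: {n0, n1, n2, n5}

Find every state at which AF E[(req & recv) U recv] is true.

{n0, n1, n2, n3, n5}

Sat(req & recv) = {n1}
E[(req & recv) U recv]: least fixpoint, start Z0 = Sat(recv) = {n0, n1, n2, n5}, add states in Sat(req & recv) with some successor in Z. Already a fixed point.
Sat(E[(req & recv) U recv]) = {n0, n1, n2, n5}
AF E[(req & recv) U recv]: least fixpoint, start Z0 = {n0, n1, n2, n5}, add states with every successor in Z. Z1 = {n0, n1, n2, n3, n5}; fixed.
Sat(AF E[(req & recv) U recv]) = {n0, n1, n2, n3, n5}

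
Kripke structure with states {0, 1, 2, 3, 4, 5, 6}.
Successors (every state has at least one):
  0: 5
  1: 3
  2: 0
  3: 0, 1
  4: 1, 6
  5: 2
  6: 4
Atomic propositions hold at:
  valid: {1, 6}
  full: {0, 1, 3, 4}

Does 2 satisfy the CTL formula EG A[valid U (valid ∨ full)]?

Sat(valid ∨ full) = {0, 1, 3, 4, 6}
A[valid U (valid ∨ full)]: least fixpoint, start Z0 = Sat((valid ∨ full)) = {0, 1, 3, 4, 6}, add states in Sat(valid) with every successor in Z. Already a fixed point.
Sat(A[valid U (valid ∨ full)]) = {0, 1, 3, 4, 6}
EG A[valid U (valid ∨ full)]: greatest fixpoint, start Z0 = {0, 1, 3, 4, 6}, keep only states in Sat with some successor in Z. Z1 = {1, 3, 4, 6}; fixed.
Sat(EG A[valid U (valid ∨ full)]) = {1, 3, 4, 6}
2 ∉ Sat(EG A[valid U (valid ∨ full)]) = {1, 3, 4, 6}, so the formula does not hold at 2.

No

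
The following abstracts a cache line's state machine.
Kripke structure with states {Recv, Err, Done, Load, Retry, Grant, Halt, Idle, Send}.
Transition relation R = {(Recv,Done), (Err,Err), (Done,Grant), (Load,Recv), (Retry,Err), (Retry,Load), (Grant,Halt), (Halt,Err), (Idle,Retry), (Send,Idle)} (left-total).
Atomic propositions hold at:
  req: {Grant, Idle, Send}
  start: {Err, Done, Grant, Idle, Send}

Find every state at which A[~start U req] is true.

Sat(~start) = {Recv, Load, Retry, Halt}
A[~start U req]: least fixpoint, start Z0 = Sat(req) = {Grant, Idle, Send}, add states in Sat(~start) with every successor in Z. Already a fixed point.
Sat(A[~start U req]) = {Grant, Idle, Send}

{Grant, Idle, Send}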